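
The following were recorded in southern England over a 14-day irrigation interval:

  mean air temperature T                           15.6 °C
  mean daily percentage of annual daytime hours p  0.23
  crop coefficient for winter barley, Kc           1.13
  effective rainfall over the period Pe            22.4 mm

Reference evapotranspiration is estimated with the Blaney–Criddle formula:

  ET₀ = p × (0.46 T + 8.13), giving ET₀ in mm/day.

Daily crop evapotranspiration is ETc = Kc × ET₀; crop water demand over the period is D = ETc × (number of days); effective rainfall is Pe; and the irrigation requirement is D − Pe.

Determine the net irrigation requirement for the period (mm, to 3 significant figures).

33.3 mm

ET₀ = 0.23 × (0.46 × 15.6 + 8.13) = 0.23 × 15.306 = 3.5204 mm/d
ETc = Kc × ET₀ = 1.13 × 3.5204 = 3.9781 mm/d
Crop demand D = ETc × 14 d = 3.9781 × 14 = 55.693 mm
D − Pe = 55.693 − 22.4 = 33.293 mm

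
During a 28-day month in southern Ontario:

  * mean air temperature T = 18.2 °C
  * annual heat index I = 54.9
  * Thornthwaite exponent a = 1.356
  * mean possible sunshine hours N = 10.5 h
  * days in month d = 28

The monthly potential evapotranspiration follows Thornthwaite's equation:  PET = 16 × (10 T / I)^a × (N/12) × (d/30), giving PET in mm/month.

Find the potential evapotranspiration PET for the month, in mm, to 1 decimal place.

66.4 mm

10T/I = 10 × 18.2 / 54.9 = 3.3151
(10T/I)^a = 3.3151^1.356 = 5.0792
Uncorrected PET = 16 × 5.0792 = 81.267 mm
Correction = (N/12)(d/30) = (10.5/12)(28/30) = 0.8167
PET = 81.267 × 0.8167 = 66.371 mm/month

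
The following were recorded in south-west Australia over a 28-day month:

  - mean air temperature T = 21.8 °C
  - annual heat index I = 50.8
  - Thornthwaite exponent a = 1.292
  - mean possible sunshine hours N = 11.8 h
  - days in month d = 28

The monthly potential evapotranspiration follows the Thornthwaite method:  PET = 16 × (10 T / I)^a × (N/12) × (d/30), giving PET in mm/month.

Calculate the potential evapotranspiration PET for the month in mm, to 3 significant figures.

10T/I = 10 × 21.8 / 50.8 = 4.2913
(10T/I)^a = 4.2913^1.292 = 6.5661
Uncorrected PET = 16 × 6.5661 = 105.058 mm
Correction = (N/12)(d/30) = (11.8/12)(28/30) = 0.9178
PET = 105.058 × 0.9178 = 96.422 mm/month

96.4 mm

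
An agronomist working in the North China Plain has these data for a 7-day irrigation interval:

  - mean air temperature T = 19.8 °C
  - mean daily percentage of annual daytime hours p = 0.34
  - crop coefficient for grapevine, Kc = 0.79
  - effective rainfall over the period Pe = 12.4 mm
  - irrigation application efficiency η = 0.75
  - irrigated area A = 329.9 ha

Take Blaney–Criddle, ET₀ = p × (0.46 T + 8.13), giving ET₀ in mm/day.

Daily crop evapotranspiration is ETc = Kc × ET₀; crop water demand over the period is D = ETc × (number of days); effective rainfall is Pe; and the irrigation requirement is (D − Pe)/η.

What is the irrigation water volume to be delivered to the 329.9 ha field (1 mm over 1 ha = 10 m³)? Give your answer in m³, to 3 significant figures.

88000 m³

ET₀ = 0.34 × (0.46 × 19.8 + 8.13) = 0.34 × 17.238 = 5.8609 mm/d
ETc = Kc × ET₀ = 0.79 × 5.8609 = 4.6301 mm/d
Crop demand D = ETc × 7 d = 4.6301 × 7 = 32.411 mm
D − Pe = 32.411 − 12.4 = 20.011 mm
Gross irrigation = 20.011 / 0.75 = 26.681 mm
Volume = 26.681 mm × 329.9 ha × 10 = 88020.6 m³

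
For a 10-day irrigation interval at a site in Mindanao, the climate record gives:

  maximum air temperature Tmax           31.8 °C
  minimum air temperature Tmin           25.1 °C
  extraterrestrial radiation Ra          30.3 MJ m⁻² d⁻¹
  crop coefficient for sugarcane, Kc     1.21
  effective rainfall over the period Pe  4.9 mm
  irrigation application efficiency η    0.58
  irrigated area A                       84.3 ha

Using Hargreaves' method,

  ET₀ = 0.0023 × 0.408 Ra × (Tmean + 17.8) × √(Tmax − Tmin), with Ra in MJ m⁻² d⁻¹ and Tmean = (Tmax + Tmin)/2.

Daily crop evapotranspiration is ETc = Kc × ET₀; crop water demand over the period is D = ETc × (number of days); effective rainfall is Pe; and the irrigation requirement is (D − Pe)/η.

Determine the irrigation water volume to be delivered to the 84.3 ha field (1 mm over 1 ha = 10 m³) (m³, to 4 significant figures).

Tmean = (31.8 + 25.1)/2 = 28.45 °C
0.408 Ra = 0.408 × 30.3 = 12.3624 mm/d equivalent
ET₀ = 0.0023 × 12.3624 × (28.45 + 17.8) × √6.7 = 0.0023 × 12.3624 × 46.25 × 2.5884 = 3.4039 mm/d
ETc = Kc × ET₀ = 1.21 × 3.4039 = 4.1187 mm/d
Crop demand D = ETc × 10 d = 4.1187 × 10 = 41.187 mm
D − Pe = 41.187 − 4.9 = 36.287 mm
Gross irrigation = 36.287 / 0.58 = 62.564 mm
Volume = 62.564 mm × 84.3 ha × 10 = 52741.5 m³

52740 m³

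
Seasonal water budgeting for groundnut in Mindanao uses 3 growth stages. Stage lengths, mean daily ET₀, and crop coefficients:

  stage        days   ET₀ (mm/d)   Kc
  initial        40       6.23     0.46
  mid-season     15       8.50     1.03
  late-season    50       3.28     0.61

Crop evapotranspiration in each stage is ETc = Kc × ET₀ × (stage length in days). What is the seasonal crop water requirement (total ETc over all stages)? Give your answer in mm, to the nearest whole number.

initial: 0.46 × 6.23 × 40 = 114.63 mm
mid-season: 1.03 × 8.50 × 15 = 131.33 mm
late-season: 0.61 × 3.28 × 50 = 100.04 mm
Seasonal total = 346.00 mm

346 mm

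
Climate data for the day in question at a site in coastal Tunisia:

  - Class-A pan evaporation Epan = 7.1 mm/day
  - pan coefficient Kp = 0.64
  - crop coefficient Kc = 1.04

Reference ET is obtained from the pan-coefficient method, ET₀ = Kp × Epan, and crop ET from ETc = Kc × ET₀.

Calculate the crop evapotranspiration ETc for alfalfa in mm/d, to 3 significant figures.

ET₀ = 0.64 × 7.1 = 4.5440 mm/d
ETc = Kc × ET₀ = 1.04 × 4.5440 = 4.7258 mm/d

4.73 mm/d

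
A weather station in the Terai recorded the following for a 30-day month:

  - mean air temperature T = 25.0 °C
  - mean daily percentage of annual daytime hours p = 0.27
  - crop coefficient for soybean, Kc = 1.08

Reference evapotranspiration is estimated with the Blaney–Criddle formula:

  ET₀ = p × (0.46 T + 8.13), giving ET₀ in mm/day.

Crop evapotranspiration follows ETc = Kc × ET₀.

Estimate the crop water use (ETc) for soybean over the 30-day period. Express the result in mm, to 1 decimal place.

171.7 mm

ET₀ = 0.27 × (0.46 × 25.0 + 8.13) = 0.27 × 19.630 = 5.3001 mm/d
ETc = Kc × ET₀ = 1.08 × 5.3001 = 5.7241 mm/d
Over 30 days: 5.7241 × 30 = 171.723 mm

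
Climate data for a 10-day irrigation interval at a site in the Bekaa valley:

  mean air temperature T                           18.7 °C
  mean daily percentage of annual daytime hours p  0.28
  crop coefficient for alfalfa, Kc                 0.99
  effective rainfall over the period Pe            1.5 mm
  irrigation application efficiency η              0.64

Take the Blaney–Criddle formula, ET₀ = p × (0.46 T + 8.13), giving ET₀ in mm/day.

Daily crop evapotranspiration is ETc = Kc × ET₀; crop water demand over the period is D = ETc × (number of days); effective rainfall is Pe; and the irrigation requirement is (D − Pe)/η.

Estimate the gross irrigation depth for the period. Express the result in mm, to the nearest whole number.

ET₀ = 0.28 × (0.46 × 18.7 + 8.13) = 0.28 × 16.732 = 4.6850 mm/d
ETc = Kc × ET₀ = 0.99 × 4.6850 = 4.6382 mm/d
Crop demand D = ETc × 10 d = 4.6382 × 10 = 46.382 mm
D − Pe = 46.382 − 1.5 = 44.882 mm
Gross irrigation = 44.882 / 0.64 = 70.128 mm

70 mm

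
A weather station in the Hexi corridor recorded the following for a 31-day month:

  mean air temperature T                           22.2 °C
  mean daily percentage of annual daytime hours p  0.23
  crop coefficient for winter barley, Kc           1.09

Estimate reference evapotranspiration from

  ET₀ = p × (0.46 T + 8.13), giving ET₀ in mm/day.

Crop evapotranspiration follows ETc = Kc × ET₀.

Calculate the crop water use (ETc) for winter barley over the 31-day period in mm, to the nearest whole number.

143 mm

ET₀ = 0.23 × (0.46 × 22.2 + 8.13) = 0.23 × 18.342 = 4.2187 mm/d
ETc = Kc × ET₀ = 1.09 × 4.2187 = 4.5984 mm/d
Over 31 days: 4.5984 × 31 = 142.550 mm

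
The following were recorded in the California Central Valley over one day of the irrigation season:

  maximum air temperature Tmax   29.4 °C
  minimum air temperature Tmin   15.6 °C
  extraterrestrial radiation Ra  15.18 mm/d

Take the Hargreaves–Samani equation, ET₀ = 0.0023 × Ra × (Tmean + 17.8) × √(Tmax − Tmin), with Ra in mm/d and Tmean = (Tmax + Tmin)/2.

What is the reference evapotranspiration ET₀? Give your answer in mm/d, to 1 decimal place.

5.2 mm/d

Tmean = (29.4 + 15.6)/2 = 22.50 °C
ET₀ = 0.0023 × 15.18 × (22.50 + 17.8) × √13.8 = 0.0023 × 15.18 × 40.30 × 3.7148 = 5.2269 mm/d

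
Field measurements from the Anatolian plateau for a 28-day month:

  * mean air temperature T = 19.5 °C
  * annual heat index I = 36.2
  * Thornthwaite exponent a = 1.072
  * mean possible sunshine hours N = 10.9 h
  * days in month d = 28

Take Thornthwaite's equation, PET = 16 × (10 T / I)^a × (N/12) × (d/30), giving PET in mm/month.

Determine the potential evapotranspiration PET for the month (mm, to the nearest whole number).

10T/I = 10 × 19.5 / 36.2 = 5.3867
(10T/I)^a = 5.3867^1.072 = 6.0810
Uncorrected PET = 16 × 6.0810 = 97.296 mm
Correction = (N/12)(d/30) = (10.9/12)(28/30) = 0.8478
PET = 97.296 × 0.8478 = 82.488 mm/month

82 mm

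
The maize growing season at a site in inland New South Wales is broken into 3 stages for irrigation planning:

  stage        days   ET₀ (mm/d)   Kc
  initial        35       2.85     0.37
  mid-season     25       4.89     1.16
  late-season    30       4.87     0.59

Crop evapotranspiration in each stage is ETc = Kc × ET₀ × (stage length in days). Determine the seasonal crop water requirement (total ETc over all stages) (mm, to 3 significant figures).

initial: 0.37 × 2.85 × 35 = 36.91 mm
mid-season: 1.16 × 4.89 × 25 = 141.81 mm
late-season: 0.59 × 4.87 × 30 = 86.20 mm
Seasonal total = 264.92 mm

265 mm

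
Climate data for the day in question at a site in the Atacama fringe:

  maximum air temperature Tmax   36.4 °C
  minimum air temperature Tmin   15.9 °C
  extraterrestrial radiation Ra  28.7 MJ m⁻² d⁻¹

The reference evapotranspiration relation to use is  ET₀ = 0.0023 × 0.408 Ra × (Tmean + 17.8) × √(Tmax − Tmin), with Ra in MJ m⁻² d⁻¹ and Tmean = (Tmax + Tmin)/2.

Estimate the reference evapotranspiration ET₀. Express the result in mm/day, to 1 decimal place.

Tmean = (36.4 + 15.9)/2 = 26.15 °C
0.408 Ra = 0.408 × 28.7 = 11.7096 mm/d equivalent
ET₀ = 0.0023 × 11.7096 × (26.15 + 17.8) × √20.5 = 0.0023 × 11.7096 × 43.95 × 4.5277 = 5.3593 mm/d

5.4 mm/day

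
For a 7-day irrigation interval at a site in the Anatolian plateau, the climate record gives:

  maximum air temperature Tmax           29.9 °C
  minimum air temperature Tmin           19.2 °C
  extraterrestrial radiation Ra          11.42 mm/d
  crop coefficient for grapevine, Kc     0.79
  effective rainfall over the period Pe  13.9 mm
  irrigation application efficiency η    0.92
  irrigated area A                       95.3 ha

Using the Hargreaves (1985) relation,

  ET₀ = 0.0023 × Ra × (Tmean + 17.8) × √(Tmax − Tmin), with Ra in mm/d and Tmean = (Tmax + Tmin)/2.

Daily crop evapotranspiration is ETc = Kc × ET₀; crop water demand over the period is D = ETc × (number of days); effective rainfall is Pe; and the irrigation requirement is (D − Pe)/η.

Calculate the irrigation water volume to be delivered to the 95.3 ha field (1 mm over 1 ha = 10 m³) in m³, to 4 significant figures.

Tmean = (29.9 + 19.2)/2 = 24.55 °C
ET₀ = 0.0023 × 11.42 × (24.55 + 17.8) × √10.7 = 0.0023 × 11.42 × 42.35 × 3.2711 = 3.6387 mm/d
ETc = Kc × ET₀ = 0.79 × 3.6387 = 2.8746 mm/d
Crop demand D = ETc × 7 d = 2.8746 × 7 = 20.122 mm
D − Pe = 20.122 − 13.9 = 6.222 mm
Gross irrigation = 6.222 / 0.92 = 6.763 mm
Volume = 6.763 mm × 95.3 ha × 10 = 6445.1 m³

6445 m³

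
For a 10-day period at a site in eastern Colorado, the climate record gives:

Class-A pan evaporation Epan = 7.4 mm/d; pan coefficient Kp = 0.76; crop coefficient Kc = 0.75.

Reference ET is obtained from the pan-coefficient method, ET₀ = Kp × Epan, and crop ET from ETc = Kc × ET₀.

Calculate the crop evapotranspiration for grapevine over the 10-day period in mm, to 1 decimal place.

ET₀ = 0.76 × 7.4 = 5.6240 mm/d
ETc = Kc × ET₀ = 0.75 × 5.6240 = 4.2180 mm/d
Over 10 days: 4.2180 × 10 = 42.180 mm

42.2 mm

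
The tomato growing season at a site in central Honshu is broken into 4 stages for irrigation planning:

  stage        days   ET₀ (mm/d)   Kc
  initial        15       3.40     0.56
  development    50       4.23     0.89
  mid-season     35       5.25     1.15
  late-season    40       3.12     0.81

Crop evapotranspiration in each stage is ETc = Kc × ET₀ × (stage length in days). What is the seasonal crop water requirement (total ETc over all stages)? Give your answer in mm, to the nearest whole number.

initial: 0.56 × 3.40 × 15 = 28.56 mm
development: 0.89 × 4.23 × 50 = 188.24 mm
mid-season: 1.15 × 5.25 × 35 = 211.31 mm
late-season: 0.81 × 3.12 × 40 = 101.09 mm
Seasonal total = 529.20 mm

529 mm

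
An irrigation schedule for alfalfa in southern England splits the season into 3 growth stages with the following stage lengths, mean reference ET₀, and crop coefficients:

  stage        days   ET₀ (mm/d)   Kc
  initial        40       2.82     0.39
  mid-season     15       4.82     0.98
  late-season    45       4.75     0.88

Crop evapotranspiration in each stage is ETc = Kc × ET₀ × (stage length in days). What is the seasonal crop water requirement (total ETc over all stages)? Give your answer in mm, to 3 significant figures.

303 mm

initial: 0.39 × 2.82 × 40 = 43.99 mm
mid-season: 0.98 × 4.82 × 15 = 70.85 mm
late-season: 0.88 × 4.75 × 45 = 188.10 mm
Seasonal total = 302.94 mm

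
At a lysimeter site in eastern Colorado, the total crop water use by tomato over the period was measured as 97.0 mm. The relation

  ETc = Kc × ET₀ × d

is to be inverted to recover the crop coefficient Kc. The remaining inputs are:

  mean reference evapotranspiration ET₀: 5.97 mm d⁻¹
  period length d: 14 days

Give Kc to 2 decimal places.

1.16

ETc = Kc × ET₀ × d  ⇒  Kc = ETc / (ET₀ × d)
Kc = 97.0 / (5.97 × 14) = 97.0 / 83.58 = 1.1606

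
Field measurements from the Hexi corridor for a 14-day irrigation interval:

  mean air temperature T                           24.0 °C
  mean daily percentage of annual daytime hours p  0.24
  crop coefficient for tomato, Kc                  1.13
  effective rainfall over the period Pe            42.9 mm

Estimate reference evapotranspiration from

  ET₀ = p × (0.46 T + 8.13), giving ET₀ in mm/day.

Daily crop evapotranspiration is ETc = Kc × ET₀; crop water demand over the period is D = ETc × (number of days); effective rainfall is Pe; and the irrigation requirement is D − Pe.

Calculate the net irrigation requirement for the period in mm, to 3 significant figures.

ET₀ = 0.24 × (0.46 × 24.0 + 8.13) = 0.24 × 19.170 = 4.6008 mm/d
ETc = Kc × ET₀ = 1.13 × 4.6008 = 5.1989 mm/d
Crop demand D = ETc × 14 d = 5.1989 × 14 = 72.785 mm
D − Pe = 72.785 − 42.9 = 29.885 mm

29.9 mm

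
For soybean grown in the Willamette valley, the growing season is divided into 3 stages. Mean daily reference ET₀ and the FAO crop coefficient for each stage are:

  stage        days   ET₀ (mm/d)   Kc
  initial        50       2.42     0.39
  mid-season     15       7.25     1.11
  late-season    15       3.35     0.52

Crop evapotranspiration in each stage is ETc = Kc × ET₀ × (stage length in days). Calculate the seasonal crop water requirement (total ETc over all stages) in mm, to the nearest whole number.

initial: 0.39 × 2.42 × 50 = 47.19 mm
mid-season: 1.11 × 7.25 × 15 = 120.71 mm
late-season: 0.52 × 3.35 × 15 = 26.13 mm
Seasonal total = 194.03 mm

194 mm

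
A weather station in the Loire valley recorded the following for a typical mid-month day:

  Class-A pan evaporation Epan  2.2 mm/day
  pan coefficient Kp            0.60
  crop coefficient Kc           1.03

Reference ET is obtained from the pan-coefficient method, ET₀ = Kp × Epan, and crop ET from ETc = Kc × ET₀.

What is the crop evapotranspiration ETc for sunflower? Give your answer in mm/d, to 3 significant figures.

ET₀ = 0.60 × 2.2 = 1.3200 mm/d
ETc = Kc × ET₀ = 1.03 × 1.3200 = 1.3596 mm/d

1.36 mm/d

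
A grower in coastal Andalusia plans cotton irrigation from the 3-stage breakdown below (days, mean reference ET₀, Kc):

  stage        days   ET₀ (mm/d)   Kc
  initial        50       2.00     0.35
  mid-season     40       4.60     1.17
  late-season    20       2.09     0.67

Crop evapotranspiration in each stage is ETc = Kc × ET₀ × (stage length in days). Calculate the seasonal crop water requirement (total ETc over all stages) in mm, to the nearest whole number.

278 mm

initial: 0.35 × 2.00 × 50 = 35.00 mm
mid-season: 1.17 × 4.60 × 40 = 215.28 mm
late-season: 0.67 × 2.09 × 20 = 28.01 mm
Seasonal total = 278.29 mm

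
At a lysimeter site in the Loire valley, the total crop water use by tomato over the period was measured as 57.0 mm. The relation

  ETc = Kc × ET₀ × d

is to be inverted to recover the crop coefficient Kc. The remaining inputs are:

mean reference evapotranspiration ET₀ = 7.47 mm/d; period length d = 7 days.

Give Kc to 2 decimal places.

ETc = Kc × ET₀ × d  ⇒  Kc = ETc / (ET₀ × d)
Kc = 57.0 / (7.47 × 7) = 57.0 / 52.29 = 1.0901

1.09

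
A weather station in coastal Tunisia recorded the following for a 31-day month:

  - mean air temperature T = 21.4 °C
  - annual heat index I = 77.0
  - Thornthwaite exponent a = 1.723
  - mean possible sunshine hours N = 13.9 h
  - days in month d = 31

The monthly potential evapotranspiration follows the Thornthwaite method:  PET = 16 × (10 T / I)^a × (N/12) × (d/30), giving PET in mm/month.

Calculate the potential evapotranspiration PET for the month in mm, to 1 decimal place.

111.4 mm

10T/I = 10 × 21.4 / 77.0 = 2.7792
(10T/I)^a = 2.7792^1.723 = 5.8193
Uncorrected PET = 16 × 5.8193 = 93.109 mm
Correction = (N/12)(d/30) = (13.9/12)(31/30) = 1.1969
PET = 93.109 × 1.1969 = 111.442 mm/month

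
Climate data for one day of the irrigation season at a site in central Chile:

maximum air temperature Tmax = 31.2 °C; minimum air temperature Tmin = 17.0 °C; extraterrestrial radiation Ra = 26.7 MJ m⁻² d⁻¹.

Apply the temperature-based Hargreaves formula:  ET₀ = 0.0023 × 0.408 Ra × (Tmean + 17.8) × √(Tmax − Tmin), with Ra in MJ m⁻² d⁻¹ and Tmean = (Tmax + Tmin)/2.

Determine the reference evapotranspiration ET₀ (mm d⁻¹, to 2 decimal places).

Tmean = (31.2 + 17.0)/2 = 24.10 °C
0.408 Ra = 0.408 × 26.7 = 10.8936 mm/d equivalent
ET₀ = 0.0023 × 10.8936 × (24.10 + 17.8) × √14.2 = 0.0023 × 10.8936 × 41.90 × 3.7683 = 3.9560 mm/d

3.96 mm d⁻¹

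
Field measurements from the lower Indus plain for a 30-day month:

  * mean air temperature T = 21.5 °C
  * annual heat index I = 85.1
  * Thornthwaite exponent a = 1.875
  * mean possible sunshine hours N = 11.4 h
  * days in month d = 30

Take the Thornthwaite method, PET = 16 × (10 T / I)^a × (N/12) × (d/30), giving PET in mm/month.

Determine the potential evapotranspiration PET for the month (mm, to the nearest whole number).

86 mm

10T/I = 10 × 21.5 / 85.1 = 2.5264
(10T/I)^a = 2.5264^1.875 = 5.6845
Uncorrected PET = 16 × 5.6845 = 90.952 mm
Correction = (N/12)(d/30) = (11.4/12)(30/30) = 0.9500
PET = 90.952 × 0.9500 = 86.404 mm/month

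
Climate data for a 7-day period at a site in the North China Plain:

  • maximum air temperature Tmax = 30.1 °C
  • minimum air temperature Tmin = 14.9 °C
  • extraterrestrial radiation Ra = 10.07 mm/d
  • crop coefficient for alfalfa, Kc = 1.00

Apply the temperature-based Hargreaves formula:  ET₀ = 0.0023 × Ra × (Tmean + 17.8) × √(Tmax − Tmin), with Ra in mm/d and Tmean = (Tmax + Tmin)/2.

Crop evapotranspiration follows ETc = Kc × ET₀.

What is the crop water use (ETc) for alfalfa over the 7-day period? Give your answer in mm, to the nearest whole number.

Tmean = (30.1 + 14.9)/2 = 22.50 °C
ET₀ = 0.0023 × 10.07 × (22.50 + 17.8) × √15.2 = 0.0023 × 10.07 × 40.30 × 3.8987 = 3.6390 mm/d
ETc = Kc × ET₀ = 1.00 × 3.6390 = 3.6390 mm/d
Over 7 days: 3.6390 × 7 = 25.473 mm

25 mm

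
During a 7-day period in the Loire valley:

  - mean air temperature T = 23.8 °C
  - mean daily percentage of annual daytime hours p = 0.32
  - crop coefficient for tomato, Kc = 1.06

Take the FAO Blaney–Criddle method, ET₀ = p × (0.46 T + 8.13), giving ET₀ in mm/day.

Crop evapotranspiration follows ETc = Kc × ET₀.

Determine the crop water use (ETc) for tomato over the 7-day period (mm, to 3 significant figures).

45.3 mm

ET₀ = 0.32 × (0.46 × 23.8 + 8.13) = 0.32 × 19.078 = 6.1050 mm/d
ETc = Kc × ET₀ = 1.06 × 6.1050 = 6.4713 mm/d
Over 7 days: 6.4713 × 7 = 45.299 mm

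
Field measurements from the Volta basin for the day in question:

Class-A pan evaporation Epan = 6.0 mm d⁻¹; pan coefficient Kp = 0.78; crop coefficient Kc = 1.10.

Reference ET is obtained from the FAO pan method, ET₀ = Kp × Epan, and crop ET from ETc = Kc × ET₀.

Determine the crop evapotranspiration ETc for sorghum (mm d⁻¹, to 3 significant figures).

ET₀ = 0.78 × 6.0 = 4.6800 mm/d
ETc = Kc × ET₀ = 1.10 × 4.6800 = 5.1480 mm/d

5.15 mm d⁻¹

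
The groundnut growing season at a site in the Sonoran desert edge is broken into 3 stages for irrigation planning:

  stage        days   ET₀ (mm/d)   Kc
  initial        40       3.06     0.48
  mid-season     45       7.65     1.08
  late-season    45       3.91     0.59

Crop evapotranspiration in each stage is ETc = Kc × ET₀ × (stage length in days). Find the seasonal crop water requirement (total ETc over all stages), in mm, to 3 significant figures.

initial: 0.48 × 3.06 × 40 = 58.75 mm
mid-season: 1.08 × 7.65 × 45 = 371.79 mm
late-season: 0.59 × 3.91 × 45 = 103.81 mm
Seasonal total = 534.35 mm

534 mm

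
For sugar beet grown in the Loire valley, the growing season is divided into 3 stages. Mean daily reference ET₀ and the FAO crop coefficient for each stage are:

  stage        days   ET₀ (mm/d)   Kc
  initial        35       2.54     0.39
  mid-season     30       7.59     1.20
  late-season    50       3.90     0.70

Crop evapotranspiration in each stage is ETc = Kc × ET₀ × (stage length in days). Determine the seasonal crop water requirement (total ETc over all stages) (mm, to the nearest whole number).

444 mm

initial: 0.39 × 2.54 × 35 = 34.67 mm
mid-season: 1.20 × 7.59 × 30 = 273.24 mm
late-season: 0.70 × 3.90 × 50 = 136.50 mm
Seasonal total = 444.41 mm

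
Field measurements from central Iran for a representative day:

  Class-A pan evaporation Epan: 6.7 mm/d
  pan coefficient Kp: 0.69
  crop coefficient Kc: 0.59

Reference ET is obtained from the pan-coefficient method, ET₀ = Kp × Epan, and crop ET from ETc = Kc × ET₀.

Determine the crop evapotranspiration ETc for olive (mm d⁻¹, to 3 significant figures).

2.73 mm d⁻¹

ET₀ = 0.69 × 6.7 = 4.6230 mm/d
ETc = Kc × ET₀ = 0.59 × 4.6230 = 2.7276 mm/d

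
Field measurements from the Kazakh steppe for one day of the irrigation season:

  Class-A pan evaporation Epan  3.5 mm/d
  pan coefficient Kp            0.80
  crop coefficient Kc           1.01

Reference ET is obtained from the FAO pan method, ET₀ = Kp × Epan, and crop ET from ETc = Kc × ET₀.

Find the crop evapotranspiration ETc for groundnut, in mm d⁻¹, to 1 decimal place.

2.8 mm d⁻¹

ET₀ = 0.80 × 3.5 = 2.8000 mm/d
ETc = Kc × ET₀ = 1.01 × 2.8000 = 2.8280 mm/d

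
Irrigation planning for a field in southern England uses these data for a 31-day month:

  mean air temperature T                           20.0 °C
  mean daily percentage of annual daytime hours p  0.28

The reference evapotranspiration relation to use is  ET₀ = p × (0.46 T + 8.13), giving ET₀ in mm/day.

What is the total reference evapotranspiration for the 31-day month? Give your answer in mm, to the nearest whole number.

150 mm

ET₀ = 0.28 × (0.46 × 20.0 + 8.13) = 0.28 × 17.330 = 4.8524 mm/d
Monthly total = 4.8524 × 31 = 150.424 mm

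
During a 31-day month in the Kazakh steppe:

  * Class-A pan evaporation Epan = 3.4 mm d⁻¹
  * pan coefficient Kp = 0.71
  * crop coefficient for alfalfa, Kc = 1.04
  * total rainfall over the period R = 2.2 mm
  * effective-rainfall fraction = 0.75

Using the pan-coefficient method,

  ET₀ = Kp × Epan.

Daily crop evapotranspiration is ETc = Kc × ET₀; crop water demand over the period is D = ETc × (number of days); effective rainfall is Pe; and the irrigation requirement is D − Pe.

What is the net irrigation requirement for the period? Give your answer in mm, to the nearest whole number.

ET₀ = 0.71 × 3.4 = 2.4140 mm/d
ETc = Kc × ET₀ = 1.04 × 2.4140 = 2.5106 mm/d
Crop demand D = ETc × 31 d = 2.5106 × 31 = 77.829 mm
Pe = 0.75 × 2.2 = 1.650 mm
D − Pe = 77.829 − 1.650 = 76.179 mm

76 mm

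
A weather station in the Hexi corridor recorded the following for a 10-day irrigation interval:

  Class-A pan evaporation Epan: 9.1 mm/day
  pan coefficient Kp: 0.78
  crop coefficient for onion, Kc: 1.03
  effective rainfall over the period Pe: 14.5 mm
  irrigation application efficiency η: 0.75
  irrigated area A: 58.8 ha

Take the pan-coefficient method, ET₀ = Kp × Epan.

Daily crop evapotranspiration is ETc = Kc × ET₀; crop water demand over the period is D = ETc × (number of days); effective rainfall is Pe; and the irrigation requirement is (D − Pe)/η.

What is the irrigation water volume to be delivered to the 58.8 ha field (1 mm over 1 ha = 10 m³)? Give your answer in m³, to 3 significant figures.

45900 m³

ET₀ = 0.78 × 9.1 = 7.0980 mm/d
ETc = Kc × ET₀ = 1.03 × 7.0980 = 7.3109 mm/d
Crop demand D = ETc × 10 d = 7.3109 × 10 = 73.109 mm
D − Pe = 73.109 − 14.5 = 58.609 mm
Gross irrigation = 58.609 / 0.75 = 78.145 mm
Volume = 78.145 mm × 58.8 ha × 10 = 45949.3 m³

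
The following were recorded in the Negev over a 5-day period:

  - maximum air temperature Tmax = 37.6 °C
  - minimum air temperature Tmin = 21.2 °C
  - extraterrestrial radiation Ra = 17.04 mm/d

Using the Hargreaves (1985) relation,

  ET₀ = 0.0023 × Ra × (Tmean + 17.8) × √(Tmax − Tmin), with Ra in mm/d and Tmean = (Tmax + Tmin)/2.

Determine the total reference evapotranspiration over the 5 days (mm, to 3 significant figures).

37.5 mm

Tmean = (37.6 + 21.2)/2 = 29.40 °C
ET₀ = 0.0023 × 17.04 × (29.40 + 17.8) × √16.4 = 0.0023 × 17.04 × 47.20 × 4.0497 = 7.4914 mm/d
Over 5 days: 7.4914 × 5 = 37.457 mm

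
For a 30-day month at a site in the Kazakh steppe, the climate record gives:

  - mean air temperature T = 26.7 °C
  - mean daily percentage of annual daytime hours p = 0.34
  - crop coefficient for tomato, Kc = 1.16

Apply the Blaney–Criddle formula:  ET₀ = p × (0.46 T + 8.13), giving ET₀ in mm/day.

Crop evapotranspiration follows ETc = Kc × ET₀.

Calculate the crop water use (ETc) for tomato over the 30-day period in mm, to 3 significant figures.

ET₀ = 0.34 × (0.46 × 26.7 + 8.13) = 0.34 × 20.412 = 6.9401 mm/d
ETc = Kc × ET₀ = 1.16 × 6.9401 = 8.0505 mm/d
Over 30 days: 8.0505 × 30 = 241.515 mm

242 mm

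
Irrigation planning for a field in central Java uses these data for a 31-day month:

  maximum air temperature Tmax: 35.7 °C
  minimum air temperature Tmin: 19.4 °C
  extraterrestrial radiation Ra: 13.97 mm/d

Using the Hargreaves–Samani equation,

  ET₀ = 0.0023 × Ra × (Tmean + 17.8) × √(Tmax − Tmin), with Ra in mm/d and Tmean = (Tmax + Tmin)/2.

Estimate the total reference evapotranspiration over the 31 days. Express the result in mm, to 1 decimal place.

Tmean = (35.7 + 19.4)/2 = 27.55 °C
ET₀ = 0.0023 × 13.97 × (27.55 + 17.8) × √16.3 = 0.0023 × 13.97 × 45.35 × 4.0373 = 5.8829 mm/d
Over 31 days: 5.8829 × 31 = 182.370 mm

182.4 mm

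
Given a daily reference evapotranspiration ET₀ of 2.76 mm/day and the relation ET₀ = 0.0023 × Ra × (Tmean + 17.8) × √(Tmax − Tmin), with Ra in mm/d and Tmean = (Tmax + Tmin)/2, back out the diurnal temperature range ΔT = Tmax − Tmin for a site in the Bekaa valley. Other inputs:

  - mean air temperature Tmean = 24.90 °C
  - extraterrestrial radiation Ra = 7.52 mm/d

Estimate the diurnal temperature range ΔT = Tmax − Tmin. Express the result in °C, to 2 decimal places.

13.97 °C

√ΔT = ET₀ / [0.0023 × Ra × (Tmean+17.8)] = 2.76 / (0.0023 × 7.52 × 42.70) = 3.7371
ΔT = 3.7371² = 13.966 °C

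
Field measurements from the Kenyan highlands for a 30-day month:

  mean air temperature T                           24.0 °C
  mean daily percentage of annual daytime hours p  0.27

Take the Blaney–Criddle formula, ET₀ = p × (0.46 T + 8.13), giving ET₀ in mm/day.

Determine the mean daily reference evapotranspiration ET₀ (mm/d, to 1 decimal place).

ET₀ = 0.27 × (0.46 × 24.0 + 8.13) = 0.27 × 19.170 = 5.1759 mm/d

5.2 mm/d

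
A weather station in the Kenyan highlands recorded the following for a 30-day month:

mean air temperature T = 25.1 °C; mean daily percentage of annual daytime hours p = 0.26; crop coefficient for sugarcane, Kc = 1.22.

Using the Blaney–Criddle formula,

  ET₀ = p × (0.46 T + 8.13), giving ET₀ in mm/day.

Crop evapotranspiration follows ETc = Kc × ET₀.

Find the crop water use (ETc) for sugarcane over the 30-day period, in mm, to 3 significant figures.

ET₀ = 0.26 × (0.46 × 25.1 + 8.13) = 0.26 × 19.676 = 5.1158 mm/d
ETc = Kc × ET₀ = 1.22 × 5.1158 = 6.2413 mm/d
Over 30 days: 6.2413 × 30 = 187.239 mm

187 mm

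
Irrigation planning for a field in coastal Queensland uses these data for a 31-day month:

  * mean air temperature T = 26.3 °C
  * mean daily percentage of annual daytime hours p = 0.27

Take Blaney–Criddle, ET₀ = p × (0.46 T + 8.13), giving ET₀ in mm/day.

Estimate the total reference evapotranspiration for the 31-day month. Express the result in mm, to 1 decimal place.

ET₀ = 0.27 × (0.46 × 26.3 + 8.13) = 0.27 × 20.228 = 5.4616 mm/d
Monthly total = 5.4616 × 31 = 169.310 mm

169.3 mm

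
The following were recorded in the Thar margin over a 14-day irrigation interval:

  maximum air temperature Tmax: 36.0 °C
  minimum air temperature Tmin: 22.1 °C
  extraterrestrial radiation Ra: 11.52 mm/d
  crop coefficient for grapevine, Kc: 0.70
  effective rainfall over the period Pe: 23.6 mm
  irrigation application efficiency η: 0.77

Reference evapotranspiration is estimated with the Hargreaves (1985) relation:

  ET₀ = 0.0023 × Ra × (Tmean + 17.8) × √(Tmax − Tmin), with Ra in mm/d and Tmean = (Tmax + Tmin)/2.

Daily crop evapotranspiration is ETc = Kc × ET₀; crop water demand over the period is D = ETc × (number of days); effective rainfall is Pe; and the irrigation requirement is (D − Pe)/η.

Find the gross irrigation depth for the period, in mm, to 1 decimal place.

Tmean = (36.0 + 22.1)/2 = 29.05 °C
ET₀ = 0.0023 × 11.52 × (29.05 + 17.8) × √13.9 = 0.0023 × 11.52 × 46.85 × 3.7283 = 4.6281 mm/d
ETc = Kc × ET₀ = 0.70 × 4.6281 = 3.2397 mm/d
Crop demand D = ETc × 14 d = 3.2397 × 14 = 45.356 mm
D − Pe = 45.356 − 23.6 = 21.756 mm
Gross irrigation = 21.756 / 0.77 = 28.255 mm

28.3 mm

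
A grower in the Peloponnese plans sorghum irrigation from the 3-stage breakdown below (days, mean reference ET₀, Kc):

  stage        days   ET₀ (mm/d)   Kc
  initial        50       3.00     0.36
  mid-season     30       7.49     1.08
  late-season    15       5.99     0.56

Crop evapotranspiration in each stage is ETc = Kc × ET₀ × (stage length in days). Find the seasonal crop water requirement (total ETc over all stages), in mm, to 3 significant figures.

347 mm

initial: 0.36 × 3.00 × 50 = 54.00 mm
mid-season: 1.08 × 7.49 × 30 = 242.68 mm
late-season: 0.56 × 5.99 × 15 = 50.32 mm
Seasonal total = 347.00 mm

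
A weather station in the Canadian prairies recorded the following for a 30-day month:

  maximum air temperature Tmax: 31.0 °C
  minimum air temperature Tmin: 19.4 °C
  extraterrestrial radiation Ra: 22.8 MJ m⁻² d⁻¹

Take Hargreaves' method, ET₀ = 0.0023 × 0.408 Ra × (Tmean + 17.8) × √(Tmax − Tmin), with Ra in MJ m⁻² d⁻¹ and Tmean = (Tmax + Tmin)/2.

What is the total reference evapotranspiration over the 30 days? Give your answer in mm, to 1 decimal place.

Tmean = (31.0 + 19.4)/2 = 25.20 °C
0.408 Ra = 0.408 × 22.8 = 9.3024 mm/d equivalent
ET₀ = 0.0023 × 9.3024 × (25.20 + 17.8) × √11.6 = 0.0023 × 9.3024 × 43.00 × 3.4059 = 3.1335 mm/d
Over 30 days: 3.1335 × 30 = 94.005 mm

94.0 mm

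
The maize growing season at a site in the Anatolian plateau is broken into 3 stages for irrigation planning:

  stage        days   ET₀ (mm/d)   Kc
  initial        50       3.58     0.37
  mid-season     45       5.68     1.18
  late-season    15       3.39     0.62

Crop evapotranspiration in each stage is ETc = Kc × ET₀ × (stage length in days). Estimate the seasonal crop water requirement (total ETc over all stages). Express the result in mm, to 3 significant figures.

initial: 0.37 × 3.58 × 50 = 66.23 mm
mid-season: 1.18 × 5.68 × 45 = 301.61 mm
late-season: 0.62 × 3.39 × 15 = 31.53 mm
Seasonal total = 399.37 mm

399 mm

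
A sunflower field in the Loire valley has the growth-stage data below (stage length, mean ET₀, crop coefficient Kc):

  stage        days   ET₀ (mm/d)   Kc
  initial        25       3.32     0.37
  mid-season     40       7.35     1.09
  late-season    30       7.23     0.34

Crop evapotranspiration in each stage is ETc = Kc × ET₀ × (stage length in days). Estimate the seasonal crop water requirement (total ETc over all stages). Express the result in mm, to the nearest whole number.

initial: 0.37 × 3.32 × 25 = 30.71 mm
mid-season: 1.09 × 7.35 × 40 = 320.46 mm
late-season: 0.34 × 7.23 × 30 = 73.75 mm
Seasonal total = 424.92 mm

425 mm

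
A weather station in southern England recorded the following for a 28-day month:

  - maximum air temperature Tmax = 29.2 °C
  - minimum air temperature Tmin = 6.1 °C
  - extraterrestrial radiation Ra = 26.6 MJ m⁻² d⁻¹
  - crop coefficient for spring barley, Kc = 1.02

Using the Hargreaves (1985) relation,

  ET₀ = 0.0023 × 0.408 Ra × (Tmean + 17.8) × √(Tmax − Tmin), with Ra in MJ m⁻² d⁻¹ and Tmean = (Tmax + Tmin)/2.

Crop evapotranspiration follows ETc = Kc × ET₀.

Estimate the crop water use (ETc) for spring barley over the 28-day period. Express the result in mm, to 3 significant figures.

Tmean = (29.2 + 6.1)/2 = 17.65 °C
0.408 Ra = 0.408 × 26.6 = 10.8528 mm/d equivalent
ET₀ = 0.0023 × 10.8528 × (17.65 + 17.8) × √23.1 = 0.0023 × 10.8528 × 35.45 × 4.8062 = 4.2529 mm/d
ETc = Kc × ET₀ = 1.02 × 4.2529 = 4.3380 mm/d
Over 28 days: 4.3380 × 28 = 121.464 mm

121 mm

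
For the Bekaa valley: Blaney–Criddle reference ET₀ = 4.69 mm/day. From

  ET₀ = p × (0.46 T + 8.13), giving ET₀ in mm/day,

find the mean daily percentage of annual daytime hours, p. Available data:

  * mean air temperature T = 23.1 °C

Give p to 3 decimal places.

0.250

p = ET₀ / (0.46 T + 8.13) = 4.69 / (0.46 × 23.1 + 8.13) = 4.69 / 18.756 = 0.2501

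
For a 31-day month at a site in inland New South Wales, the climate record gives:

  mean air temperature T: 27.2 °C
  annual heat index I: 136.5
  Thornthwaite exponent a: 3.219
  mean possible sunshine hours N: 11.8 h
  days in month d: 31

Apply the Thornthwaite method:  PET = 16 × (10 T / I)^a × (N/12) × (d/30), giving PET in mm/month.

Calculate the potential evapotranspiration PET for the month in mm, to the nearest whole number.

10T/I = 10 × 27.2 / 136.5 = 1.9927
(10T/I)^a = 1.9927^3.219 = 9.2025
Uncorrected PET = 16 × 9.2025 = 147.240 mm
Correction = (N/12)(d/30) = (11.8/12)(31/30) = 1.0161
PET = 147.240 × 1.0161 = 149.611 mm/month

150 mm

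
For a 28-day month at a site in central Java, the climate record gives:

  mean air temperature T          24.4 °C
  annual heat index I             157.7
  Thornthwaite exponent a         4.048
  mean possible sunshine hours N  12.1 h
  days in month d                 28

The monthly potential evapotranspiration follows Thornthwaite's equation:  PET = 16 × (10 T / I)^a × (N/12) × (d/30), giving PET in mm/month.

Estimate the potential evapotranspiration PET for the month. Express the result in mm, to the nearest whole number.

88 mm

10T/I = 10 × 24.4 / 157.7 = 1.5472
(10T/I)^a = 1.5472^4.048 = 5.8517
Uncorrected PET = 16 × 5.8517 = 93.627 mm
Correction = (N/12)(d/30) = (12.1/12)(28/30) = 0.9411
PET = 93.627 × 0.9411 = 88.112 mm/month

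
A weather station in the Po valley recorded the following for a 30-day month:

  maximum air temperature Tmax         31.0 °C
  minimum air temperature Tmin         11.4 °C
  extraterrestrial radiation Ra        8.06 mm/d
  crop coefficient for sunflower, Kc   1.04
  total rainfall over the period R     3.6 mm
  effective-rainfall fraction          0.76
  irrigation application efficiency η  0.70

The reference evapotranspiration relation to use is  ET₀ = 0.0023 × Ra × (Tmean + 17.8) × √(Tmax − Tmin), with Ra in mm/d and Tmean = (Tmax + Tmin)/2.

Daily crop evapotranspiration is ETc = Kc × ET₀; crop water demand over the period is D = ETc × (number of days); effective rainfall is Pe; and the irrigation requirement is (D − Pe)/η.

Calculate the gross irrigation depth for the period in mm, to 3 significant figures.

139 mm

Tmean = (31.0 + 11.4)/2 = 21.20 °C
ET₀ = 0.0023 × 8.06 × (21.20 + 17.8) × √19.6 = 0.0023 × 8.06 × 39.00 × 4.4272 = 3.2008 mm/d
ETc = Kc × ET₀ = 1.04 × 3.2008 = 3.3288 mm/d
Crop demand D = ETc × 30 d = 3.3288 × 30 = 99.864 mm
Pe = 0.76 × 3.6 = 2.736 mm
D − Pe = 99.864 − 2.736 = 97.128 mm
Gross irrigation = 97.128 / 0.70 = 138.754 mm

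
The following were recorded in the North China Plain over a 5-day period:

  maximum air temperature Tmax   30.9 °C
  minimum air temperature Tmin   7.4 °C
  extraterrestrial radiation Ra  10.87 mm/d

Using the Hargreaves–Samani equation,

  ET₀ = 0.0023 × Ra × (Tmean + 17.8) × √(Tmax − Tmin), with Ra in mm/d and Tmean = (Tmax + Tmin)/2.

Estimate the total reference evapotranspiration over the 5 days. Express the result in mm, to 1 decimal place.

22.4 mm

Tmean = (30.9 + 7.4)/2 = 19.15 °C
ET₀ = 0.0023 × 10.87 × (19.15 + 17.8) × √23.5 = 0.0023 × 10.87 × 36.95 × 4.8477 = 4.4782 mm/d
Over 5 days: 4.4782 × 5 = 22.391 mm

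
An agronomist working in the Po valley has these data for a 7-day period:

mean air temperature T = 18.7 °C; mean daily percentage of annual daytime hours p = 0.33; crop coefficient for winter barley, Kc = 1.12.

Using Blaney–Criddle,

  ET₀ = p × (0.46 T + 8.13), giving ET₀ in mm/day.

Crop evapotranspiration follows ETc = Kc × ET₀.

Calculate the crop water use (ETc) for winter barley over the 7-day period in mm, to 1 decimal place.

43.3 mm

ET₀ = 0.33 × (0.46 × 18.7 + 8.13) = 0.33 × 16.732 = 5.5216 mm/d
ETc = Kc × ET₀ = 1.12 × 5.5216 = 6.1842 mm/d
Over 7 days: 6.1842 × 7 = 43.289 mm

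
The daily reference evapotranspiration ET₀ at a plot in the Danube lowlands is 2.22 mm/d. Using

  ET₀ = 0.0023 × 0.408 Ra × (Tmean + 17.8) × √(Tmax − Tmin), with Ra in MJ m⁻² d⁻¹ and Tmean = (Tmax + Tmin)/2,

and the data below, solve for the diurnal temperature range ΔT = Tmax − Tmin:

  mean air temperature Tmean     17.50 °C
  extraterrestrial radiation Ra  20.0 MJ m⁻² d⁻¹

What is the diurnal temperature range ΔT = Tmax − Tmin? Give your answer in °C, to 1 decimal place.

11.2 °C

√ΔT = ET₀ / [0.0023 × 0.408 × Ra × (Tmean+17.8)] = 2.22 / (0.0023 × 8.1600 × 35.30) = 3.3509
ΔT = 3.3509² = 11.229 °C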